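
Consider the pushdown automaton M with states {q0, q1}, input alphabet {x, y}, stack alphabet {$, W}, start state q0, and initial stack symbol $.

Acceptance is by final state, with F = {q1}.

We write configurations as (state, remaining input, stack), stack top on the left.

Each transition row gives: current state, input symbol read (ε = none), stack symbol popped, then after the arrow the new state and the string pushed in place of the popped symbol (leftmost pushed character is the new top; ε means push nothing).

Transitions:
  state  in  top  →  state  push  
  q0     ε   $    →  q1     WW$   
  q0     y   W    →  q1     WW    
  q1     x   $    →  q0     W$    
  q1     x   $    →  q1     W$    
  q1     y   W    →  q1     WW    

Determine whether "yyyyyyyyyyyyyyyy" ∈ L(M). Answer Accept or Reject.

One accepting computation: (q0, yyyyyyyyyyyyyyyy, $) ⊢ (q1, yyyyyyyyyyyyyyyy, WW$) ⊢ (q1, yyyyyyyyyyyyyyy, WWW$) ⊢ (q1, yyyyyyyyyyyyyy, WWWW$) ⊢ (q1, yyyyyyyyyyyyy, WWWWW$) ⊢ (q1, yyyyyyyyyyyy, WWWWWW$) ⊢ (q1, yyyyyyyyyyy, WWWWWWW$) ⊢ (q1, yyyyyyyyyy, WWWWWWWW$) ⊢ (q1, yyyyyyyyy, WWWWWWWWW$) ⊢ (q1, yyyyyyyy, WWWWWWWWWW$) ⊢ (q1, yyyyyyy, WWWWWWWWWWW$) ⊢ (q1, yyyyyy, WWWWWWWWWWWW$) ⊢ (q1, yyyyy, WWWWWWWWWWWWW$) ⊢ (q1, yyyy, WWWWWWWWWWWWWW$) ⊢ (q1, yyy, WWWWWWWWWWWWWWW$) ⊢ (q1, yy, WWWWWWWWWWWWWWWW$) ⊢ (q1, y, WWWWWWWWWWWWWWWWW$) ⊢ (q1, ε, WWWWWWWWWWWWWWWWWW$)
All input consumed and state q1 ∈ F.

Accept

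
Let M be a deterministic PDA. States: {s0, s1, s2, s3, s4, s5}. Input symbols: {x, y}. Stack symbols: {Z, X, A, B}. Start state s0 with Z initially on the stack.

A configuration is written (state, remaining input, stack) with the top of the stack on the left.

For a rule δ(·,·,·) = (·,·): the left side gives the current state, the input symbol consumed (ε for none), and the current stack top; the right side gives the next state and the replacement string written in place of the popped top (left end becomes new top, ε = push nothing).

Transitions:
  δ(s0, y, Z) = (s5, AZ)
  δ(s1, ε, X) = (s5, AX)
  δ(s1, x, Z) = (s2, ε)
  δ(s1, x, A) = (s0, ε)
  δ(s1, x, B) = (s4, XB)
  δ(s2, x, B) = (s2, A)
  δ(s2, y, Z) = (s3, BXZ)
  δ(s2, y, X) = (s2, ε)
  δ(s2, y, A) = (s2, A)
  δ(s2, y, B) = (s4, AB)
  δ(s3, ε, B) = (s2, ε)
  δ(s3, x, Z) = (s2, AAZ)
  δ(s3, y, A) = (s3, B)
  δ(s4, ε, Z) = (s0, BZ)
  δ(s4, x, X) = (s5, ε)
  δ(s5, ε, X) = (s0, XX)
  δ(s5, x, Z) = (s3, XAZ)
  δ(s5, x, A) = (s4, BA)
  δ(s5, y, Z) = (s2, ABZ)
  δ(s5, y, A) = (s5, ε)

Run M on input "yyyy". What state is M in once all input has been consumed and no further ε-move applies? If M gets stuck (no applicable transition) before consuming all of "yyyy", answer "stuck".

(s0, yyyy, Z)
  read y, top Z: go to s5, push AZ → (s5, yyy, AZ)
  read y, top A: go to s5, push ε → (s5, yy, Z)
  read y, top Z: go to s2, push ABZ → (s2, y, ABZ)
  read y, top A: go to s2, push A → (s2, ε, ABZ)
All input consumed; M is in state s2.

s2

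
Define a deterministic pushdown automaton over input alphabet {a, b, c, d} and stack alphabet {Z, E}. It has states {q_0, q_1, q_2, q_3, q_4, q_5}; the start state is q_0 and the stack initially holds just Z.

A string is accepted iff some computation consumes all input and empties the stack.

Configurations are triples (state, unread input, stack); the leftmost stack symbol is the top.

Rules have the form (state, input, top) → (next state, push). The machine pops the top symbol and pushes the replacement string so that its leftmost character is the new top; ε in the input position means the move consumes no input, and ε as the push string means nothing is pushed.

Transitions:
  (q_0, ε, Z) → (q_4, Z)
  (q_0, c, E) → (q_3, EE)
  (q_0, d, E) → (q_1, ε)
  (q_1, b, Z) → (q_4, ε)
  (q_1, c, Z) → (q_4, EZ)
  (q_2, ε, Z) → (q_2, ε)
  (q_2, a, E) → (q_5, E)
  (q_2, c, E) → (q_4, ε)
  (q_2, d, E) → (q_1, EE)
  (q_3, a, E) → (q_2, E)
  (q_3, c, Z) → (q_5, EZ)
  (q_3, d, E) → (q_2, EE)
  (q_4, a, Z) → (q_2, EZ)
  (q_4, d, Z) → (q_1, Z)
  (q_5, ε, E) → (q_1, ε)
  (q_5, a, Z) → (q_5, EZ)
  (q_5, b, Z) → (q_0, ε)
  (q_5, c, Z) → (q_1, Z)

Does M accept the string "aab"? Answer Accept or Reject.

(q_0, aab, Z) ⊢ (q_4, aab, Z) ⊢ (q_2, ab, EZ) ⊢ (q_5, b, EZ) ⊢ (q_1, b, Z) ⊢ (q_4, ε, ε)
All input consumed and the stack is empty.

Accept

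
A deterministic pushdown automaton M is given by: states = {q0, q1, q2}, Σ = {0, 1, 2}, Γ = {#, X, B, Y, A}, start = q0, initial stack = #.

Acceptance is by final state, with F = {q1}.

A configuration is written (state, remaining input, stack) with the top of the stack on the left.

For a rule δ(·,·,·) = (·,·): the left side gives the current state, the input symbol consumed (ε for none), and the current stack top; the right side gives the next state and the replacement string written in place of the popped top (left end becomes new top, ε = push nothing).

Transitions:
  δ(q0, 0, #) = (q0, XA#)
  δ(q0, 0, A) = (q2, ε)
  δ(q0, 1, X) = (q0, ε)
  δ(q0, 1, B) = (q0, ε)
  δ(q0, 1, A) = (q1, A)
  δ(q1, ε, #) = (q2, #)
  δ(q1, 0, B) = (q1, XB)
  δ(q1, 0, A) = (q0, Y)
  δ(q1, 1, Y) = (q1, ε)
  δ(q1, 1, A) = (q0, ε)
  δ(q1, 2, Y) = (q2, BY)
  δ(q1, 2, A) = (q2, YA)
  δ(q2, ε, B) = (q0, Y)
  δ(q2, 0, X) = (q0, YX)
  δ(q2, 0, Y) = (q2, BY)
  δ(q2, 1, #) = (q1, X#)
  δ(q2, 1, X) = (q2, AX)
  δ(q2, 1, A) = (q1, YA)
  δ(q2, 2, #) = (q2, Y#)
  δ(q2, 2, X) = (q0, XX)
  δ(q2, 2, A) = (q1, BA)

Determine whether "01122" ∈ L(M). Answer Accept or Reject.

Reject

(q0, 01122, #)
  read 0, top #: go to q0, push XA# → (q0, 1122, XA#)
  read 1, top X: go to q0, push ε → (q0, 122, A#)
  read 1, top A: go to q1, push A → (q1, 22, A#)
  read 2, top A: go to q2, push YA → (q2, 2, YA#)
No transition applies at (q2, 2, YA#); input not fully consumed.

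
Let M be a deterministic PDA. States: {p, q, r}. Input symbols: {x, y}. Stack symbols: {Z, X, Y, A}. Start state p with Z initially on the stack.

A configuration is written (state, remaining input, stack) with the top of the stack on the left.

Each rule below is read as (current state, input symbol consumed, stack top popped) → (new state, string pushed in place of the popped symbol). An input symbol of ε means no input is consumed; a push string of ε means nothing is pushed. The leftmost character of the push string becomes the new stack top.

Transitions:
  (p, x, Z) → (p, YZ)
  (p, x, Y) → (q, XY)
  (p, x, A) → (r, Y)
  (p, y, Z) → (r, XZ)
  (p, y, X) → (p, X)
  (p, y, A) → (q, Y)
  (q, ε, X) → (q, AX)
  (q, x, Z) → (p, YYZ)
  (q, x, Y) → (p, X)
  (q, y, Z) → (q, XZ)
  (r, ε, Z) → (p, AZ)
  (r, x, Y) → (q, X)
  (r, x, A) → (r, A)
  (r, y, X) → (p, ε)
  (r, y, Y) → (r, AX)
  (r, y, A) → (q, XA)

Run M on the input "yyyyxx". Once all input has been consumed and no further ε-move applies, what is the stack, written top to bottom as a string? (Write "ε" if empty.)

(p, yyyyxx, Z)
  read y, top Z: go to r, push XZ → (r, yyyxx, XZ)
  read y, top X: go to p, push ε → (p, yyxx, Z)
  read y, top Z: go to r, push XZ → (r, yxx, XZ)
  read y, top X: go to p, push ε → (p, xx, Z)
  read x, top Z: go to p, push YZ → (p, x, YZ)
  read x, top Y: go to q, push XY → (q, ε, XYZ)
  ε-move, top X: go to q, push AX → (q, ε, AXYZ)
All input consumed in state q with stack AXYZ.

AXYZ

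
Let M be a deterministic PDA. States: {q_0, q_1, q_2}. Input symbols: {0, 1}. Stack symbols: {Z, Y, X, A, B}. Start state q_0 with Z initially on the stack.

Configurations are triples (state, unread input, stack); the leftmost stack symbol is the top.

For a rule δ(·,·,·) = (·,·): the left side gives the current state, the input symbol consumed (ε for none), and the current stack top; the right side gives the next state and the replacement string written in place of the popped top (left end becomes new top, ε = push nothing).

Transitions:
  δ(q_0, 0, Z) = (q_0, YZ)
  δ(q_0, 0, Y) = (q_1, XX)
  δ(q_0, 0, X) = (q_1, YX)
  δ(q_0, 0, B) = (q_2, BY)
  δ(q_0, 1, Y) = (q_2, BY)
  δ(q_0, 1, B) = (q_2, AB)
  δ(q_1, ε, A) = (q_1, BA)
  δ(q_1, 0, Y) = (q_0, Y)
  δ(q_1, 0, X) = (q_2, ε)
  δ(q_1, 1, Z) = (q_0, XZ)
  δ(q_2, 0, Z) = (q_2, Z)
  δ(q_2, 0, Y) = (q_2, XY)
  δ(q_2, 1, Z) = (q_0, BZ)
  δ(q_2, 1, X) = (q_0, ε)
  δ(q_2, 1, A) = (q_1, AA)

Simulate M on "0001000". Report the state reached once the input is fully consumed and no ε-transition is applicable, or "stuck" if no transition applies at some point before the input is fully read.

(q_0, 0001000, Z)
  read 0, top Z: go to q_0, push YZ → (q_0, 001000, YZ)
  read 0, top Y: go to q_1, push XX → (q_1, 01000, XXZ)
  read 0, top X: go to q_2, push ε → (q_2, 1000, XZ)
  read 1, top X: go to q_0, push ε → (q_0, 000, Z)
  read 0, top Z: go to q_0, push YZ → (q_0, 00, YZ)
  read 0, top Y: go to q_1, push XX → (q_1, 0, XXZ)
  read 0, top X: go to q_2, push ε → (q_2, ε, XZ)
All input consumed; M is in state q_2.

q_2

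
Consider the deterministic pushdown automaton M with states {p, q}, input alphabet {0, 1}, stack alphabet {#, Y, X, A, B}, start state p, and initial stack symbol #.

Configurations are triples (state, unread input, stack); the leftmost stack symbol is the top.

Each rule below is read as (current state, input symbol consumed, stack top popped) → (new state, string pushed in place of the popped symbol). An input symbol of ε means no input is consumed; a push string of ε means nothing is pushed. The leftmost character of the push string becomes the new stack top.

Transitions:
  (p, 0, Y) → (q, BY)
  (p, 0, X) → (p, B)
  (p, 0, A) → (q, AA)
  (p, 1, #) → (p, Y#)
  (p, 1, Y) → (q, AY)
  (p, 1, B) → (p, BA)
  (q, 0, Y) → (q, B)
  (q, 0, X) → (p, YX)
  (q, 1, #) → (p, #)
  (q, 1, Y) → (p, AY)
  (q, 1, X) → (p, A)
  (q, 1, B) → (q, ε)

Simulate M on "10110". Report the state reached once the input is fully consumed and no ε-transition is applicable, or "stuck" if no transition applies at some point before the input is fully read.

q

(p, 10110, #) ⊢ (p, 0110, Y#) ⊢ (q, 110, BY#) ⊢ (q, 10, Y#) ⊢ (p, 0, AY#) ⊢ (q, ε, AAY#)
All input consumed; M is in state q.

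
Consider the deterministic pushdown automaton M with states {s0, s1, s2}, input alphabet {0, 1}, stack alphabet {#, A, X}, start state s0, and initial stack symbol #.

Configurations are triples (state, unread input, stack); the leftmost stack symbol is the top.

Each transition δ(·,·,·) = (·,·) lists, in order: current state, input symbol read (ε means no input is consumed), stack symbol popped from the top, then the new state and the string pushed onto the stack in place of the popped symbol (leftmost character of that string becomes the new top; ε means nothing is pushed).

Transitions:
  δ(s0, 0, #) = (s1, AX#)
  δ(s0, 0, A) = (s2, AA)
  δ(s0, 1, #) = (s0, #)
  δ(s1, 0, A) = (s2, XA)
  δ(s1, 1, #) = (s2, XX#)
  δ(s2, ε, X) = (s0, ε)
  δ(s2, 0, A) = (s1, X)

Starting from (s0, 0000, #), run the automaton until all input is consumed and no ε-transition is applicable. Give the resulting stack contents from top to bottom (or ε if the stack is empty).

(s0, 0000, #) ⊢ (s1, 000, AX#) ⊢ (s2, 00, XAX#) ⊢ (s0, 00, AX#) ⊢ (s2, 0, AAX#) ⊢ (s1, ε, XAX#)
All input consumed in state s1 with stack XAX#.

XAX#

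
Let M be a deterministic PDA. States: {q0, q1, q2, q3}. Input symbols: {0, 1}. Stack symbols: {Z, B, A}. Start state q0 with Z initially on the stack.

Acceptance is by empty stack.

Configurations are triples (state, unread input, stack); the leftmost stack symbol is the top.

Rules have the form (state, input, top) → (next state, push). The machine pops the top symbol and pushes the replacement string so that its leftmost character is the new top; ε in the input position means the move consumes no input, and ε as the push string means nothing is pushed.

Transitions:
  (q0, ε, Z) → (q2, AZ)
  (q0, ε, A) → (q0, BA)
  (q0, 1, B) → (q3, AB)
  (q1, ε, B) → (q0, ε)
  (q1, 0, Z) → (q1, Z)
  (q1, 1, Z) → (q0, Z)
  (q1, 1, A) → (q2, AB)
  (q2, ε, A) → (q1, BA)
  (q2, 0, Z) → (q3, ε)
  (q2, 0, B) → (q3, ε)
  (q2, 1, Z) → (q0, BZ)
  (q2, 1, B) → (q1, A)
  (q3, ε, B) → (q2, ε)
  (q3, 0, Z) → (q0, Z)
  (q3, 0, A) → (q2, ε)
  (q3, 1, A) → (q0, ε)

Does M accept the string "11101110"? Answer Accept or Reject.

(q0, 11101110, Z) ⊢ (q2, 11101110, AZ) ⊢ (q1, 11101110, BAZ) ⊢ (q0, 11101110, AZ) ⊢ (q0, 11101110, BAZ) ⊢ (q3, 1101110, ABAZ) ⊢ (q0, 101110, BAZ) ⊢ (q3, 01110, ABAZ) ⊢ (q2, 1110, BAZ) ⊢ (q1, 110, AAZ) ⊢ (q2, 10, ABAZ) ⊢ (q1, 10, BABAZ) ⊢ (q0, 10, ABAZ) ⊢ (q0, 10, BABAZ) ⊢ (q3, 0, ABABAZ) ⊢ (q2, ε, BABAZ)
All input consumed; stack is BABAZ, not empty, and no further ε-move applies.

Reject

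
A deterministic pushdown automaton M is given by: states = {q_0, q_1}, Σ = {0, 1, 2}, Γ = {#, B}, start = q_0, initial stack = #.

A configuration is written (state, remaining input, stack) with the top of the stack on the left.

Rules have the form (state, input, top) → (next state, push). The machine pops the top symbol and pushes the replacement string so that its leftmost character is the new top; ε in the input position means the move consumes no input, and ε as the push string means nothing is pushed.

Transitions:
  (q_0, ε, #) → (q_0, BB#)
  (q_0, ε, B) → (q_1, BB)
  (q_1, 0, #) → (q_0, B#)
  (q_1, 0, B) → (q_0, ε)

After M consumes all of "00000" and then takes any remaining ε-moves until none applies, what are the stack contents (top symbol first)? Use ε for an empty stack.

BBB#

(q_0, 00000, #) ⊢ (q_0, 00000, BB#) ⊢ (q_1, 00000, BBB#) ⊢ (q_0, 0000, BB#) ⊢ (q_1, 0000, BBB#) ⊢ (q_0, 000, BB#) ⊢ (q_1, 000, BBB#) ⊢ (q_0, 00, BB#) ⊢ (q_1, 00, BBB#) ⊢ (q_0, 0, BB#) ⊢ (q_1, 0, BBB#) ⊢ (q_0, ε, BB#) ⊢ (q_1, ε, BBB#)
All input consumed in state q_1 with stack BBB#.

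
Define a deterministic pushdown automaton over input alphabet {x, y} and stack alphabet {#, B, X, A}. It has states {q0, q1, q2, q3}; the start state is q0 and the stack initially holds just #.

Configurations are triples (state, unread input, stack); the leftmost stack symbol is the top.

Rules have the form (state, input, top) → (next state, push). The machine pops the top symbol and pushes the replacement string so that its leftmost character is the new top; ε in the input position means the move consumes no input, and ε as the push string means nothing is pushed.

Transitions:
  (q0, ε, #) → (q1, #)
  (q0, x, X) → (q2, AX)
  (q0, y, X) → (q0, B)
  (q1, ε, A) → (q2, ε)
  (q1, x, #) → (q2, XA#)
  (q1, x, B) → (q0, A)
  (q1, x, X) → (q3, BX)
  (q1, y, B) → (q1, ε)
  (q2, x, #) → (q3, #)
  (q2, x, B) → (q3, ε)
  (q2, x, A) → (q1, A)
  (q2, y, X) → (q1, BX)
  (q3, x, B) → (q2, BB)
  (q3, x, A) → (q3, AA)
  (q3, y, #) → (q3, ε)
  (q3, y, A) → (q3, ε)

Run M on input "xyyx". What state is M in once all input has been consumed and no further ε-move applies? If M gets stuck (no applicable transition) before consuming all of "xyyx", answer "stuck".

q3

(q0, xyyx, #)
  ε-move, top #: go to q1, push # → (q1, xyyx, #)
  read x, top #: go to q2, push XA# → (q2, yyx, XA#)
  read y, top X: go to q1, push BX → (q1, yx, BXA#)
  read y, top B: go to q1, push ε → (q1, x, XA#)
  read x, top X: go to q3, push BX → (q3, ε, BXA#)
All input consumed; M is in state q3.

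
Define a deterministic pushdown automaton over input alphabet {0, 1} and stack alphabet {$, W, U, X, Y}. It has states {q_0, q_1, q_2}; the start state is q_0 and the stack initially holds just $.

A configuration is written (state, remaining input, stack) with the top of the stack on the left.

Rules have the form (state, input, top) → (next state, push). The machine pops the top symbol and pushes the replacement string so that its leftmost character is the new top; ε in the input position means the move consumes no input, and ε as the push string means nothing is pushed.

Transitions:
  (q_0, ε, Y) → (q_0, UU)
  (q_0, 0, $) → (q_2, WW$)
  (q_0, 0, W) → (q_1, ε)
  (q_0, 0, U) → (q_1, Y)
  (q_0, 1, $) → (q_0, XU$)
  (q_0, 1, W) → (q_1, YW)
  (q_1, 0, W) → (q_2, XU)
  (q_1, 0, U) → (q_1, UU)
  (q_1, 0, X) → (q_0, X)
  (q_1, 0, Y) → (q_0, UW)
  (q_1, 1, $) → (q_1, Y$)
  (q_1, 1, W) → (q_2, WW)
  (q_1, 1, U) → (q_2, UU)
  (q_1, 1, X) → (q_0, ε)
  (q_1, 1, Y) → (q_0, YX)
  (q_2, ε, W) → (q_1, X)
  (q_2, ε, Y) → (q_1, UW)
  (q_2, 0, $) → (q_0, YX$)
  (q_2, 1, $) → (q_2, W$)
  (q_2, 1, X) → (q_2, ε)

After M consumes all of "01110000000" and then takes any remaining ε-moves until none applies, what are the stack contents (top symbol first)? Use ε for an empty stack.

(q_0, 01110000000, $) ⊢ (q_2, 1110000000, WW$) ⊢ (q_1, 1110000000, XW$) ⊢ (q_0, 110000000, W$) ⊢ (q_1, 10000000, YW$) ⊢ (q_0, 0000000, YXW$) ⊢ (q_0, 0000000, UUXW$) ⊢ (q_1, 000000, YUXW$) ⊢ (q_0, 00000, UWUXW$) ⊢ (q_1, 0000, YWUXW$) ⊢ (q_0, 000, UWWUXW$) ⊢ (q_1, 00, YWWUXW$) ⊢ (q_0, 0, UWWWUXW$) ⊢ (q_1, ε, YWWWUXW$)
All input consumed in state q_1 with stack YWWWUXW$.

YWWWUXW$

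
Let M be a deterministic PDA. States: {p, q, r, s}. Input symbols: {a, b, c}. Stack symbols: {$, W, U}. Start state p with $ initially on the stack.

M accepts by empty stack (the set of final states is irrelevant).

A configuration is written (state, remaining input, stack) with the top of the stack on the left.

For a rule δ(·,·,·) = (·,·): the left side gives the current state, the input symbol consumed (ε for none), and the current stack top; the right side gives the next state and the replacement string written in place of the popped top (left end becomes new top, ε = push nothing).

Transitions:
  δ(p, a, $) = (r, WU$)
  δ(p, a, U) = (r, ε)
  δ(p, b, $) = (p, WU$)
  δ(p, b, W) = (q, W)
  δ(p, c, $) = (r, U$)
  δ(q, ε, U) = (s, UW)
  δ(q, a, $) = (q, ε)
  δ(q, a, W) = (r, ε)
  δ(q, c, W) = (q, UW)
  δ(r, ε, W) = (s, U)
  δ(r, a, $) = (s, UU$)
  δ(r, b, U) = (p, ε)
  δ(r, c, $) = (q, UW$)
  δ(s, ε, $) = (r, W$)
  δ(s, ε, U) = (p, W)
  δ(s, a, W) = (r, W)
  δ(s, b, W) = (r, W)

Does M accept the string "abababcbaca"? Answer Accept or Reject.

(p, abababcbaca, $)
  read a, top $: go to r, push WU$ → (r, bababcbaca, WU$)
  ε-move, top W: go to s, push U → (s, bababcbaca, UU$)
  ε-move, top U: go to p, push W → (p, bababcbaca, WU$)
  read b, top W: go to q, push W → (q, ababcbaca, WU$)
  read a, top W: go to r, push ε → (r, babcbaca, U$)
  read b, top U: go to p, push ε → (p, abcbaca, $)
  read a, top $: go to r, push WU$ → (r, bcbaca, WU$)
  ε-move, top W: go to s, push U → (s, bcbaca, UU$)
  ε-move, top U: go to p, push W → (p, bcbaca, WU$)
  read b, top W: go to q, push W → (q, cbaca, WU$)
  read c, top W: go to q, push UW → (q, baca, UWU$)
  ε-move, top U: go to s, push UW → (s, baca, UWWU$)
  ε-move, top U: go to p, push W → (p, baca, WWWU$)
  read b, top W: go to q, push W → (q, aca, WWWU$)
  read a, top W: go to r, push ε → (r, ca, WWU$)
  ε-move, top W: go to s, push U → (s, ca, UWU$)
  ε-move, top U: go to p, push W → (p, ca, WWU$)
No transition applies at (p, ca, WWU$); input not fully consumed.

Reject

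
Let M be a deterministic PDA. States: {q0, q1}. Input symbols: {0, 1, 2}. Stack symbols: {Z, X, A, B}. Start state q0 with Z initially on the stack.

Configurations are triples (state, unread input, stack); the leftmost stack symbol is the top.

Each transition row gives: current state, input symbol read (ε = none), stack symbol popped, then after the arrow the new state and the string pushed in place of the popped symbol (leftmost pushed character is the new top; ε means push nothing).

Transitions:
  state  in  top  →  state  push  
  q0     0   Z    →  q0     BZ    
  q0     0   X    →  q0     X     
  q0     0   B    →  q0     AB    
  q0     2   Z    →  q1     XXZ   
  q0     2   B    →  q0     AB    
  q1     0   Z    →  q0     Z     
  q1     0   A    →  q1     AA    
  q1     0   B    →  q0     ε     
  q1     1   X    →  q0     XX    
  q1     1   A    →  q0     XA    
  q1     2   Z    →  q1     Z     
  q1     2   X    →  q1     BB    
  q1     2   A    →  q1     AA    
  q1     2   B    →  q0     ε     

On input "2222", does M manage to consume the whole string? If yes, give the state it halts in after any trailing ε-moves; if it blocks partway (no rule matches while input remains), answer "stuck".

q0

(q0, 2222, Z)
  read 2, top Z: go to q1, push XXZ → (q1, 222, XXZ)
  read 2, top X: go to q1, push BB → (q1, 22, BBXZ)
  read 2, top B: go to q0, push ε → (q0, 2, BXZ)
  read 2, top B: go to q0, push AB → (q0, ε, ABXZ)
All input consumed; M is in state q0.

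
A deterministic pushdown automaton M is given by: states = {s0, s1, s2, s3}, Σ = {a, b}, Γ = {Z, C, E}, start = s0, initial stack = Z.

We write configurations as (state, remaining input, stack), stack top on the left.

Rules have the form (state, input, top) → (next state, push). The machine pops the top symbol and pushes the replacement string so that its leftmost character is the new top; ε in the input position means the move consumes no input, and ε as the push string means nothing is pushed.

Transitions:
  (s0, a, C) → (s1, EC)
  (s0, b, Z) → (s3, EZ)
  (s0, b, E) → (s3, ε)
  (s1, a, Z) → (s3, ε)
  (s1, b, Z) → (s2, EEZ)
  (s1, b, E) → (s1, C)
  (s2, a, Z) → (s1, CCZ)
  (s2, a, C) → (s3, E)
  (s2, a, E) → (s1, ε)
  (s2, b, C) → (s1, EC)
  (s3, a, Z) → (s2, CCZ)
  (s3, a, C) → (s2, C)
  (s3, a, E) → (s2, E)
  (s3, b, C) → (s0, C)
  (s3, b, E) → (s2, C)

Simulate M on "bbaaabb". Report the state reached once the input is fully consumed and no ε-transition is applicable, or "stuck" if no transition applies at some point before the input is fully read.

stuck

(s0, bbaaabb, Z)
  read b, top Z: go to s3, push EZ → (s3, baaabb, EZ)
  read b, top E: go to s2, push C → (s2, aaabb, CZ)
  read a, top C: go to s3, push E → (s3, aabb, EZ)
  read a, top E: go to s2, push E → (s2, abb, EZ)
  read a, top E: go to s1, push ε → (s1, bb, Z)
  read b, top Z: go to s2, push EEZ → (s2, b, EEZ)
No transition for (s2, b, top E); M blocks with input b remaining.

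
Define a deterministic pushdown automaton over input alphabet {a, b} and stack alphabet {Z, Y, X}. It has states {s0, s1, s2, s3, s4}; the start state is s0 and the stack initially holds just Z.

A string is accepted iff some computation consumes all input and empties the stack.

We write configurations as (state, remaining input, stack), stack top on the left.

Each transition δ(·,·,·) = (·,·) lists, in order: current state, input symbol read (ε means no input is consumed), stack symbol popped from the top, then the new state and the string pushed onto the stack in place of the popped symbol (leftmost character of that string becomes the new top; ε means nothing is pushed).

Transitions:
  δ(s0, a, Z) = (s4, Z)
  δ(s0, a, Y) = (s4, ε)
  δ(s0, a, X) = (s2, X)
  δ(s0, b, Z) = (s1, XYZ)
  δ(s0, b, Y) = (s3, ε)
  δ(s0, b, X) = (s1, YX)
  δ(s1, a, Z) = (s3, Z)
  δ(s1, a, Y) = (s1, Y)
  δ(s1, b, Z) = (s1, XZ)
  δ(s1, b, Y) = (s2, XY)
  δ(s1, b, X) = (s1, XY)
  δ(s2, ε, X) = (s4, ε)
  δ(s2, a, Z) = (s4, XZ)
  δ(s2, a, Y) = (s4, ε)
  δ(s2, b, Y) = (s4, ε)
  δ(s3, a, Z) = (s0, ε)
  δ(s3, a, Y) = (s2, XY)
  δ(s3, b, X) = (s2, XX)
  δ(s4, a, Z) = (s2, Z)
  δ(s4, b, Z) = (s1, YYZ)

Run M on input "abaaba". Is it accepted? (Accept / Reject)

(s0, abaaba, Z) ⊢ (s4, baaba, Z) ⊢ (s1, aaba, YYZ) ⊢ (s1, aba, YYZ) ⊢ (s1, ba, YYZ) ⊢ (s2, a, XYYZ) ⊢ (s4, a, YYZ)
No transition applies at (s4, a, YYZ); input not fully consumed.

Reject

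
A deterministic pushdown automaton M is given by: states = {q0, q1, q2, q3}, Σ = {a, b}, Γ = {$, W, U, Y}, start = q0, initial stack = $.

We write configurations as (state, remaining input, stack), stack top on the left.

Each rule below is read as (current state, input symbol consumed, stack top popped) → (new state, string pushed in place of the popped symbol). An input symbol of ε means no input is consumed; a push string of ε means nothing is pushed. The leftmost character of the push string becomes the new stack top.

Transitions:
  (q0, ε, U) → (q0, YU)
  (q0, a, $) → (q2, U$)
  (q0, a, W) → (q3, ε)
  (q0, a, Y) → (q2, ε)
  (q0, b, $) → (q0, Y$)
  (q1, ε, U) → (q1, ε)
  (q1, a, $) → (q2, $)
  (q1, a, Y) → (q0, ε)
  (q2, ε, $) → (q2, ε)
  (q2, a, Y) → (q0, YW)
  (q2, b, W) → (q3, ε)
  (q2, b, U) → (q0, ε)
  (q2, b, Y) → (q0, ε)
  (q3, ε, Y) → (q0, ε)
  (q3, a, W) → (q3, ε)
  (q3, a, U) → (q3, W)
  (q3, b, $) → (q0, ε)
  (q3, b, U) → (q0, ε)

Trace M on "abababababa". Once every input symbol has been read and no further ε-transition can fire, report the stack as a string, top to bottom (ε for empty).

U$

(q0, abababababa, $)
  read a, top $: go to q2, push U$ → (q2, bababababa, U$)
  read b, top U: go to q0, push ε → (q0, ababababa, $)
  read a, top $: go to q2, push U$ → (q2, babababa, U$)
  read b, top U: go to q0, push ε → (q0, abababa, $)
  read a, top $: go to q2, push U$ → (q2, bababa, U$)
  read b, top U: go to q0, push ε → (q0, ababa, $)
  read a, top $: go to q2, push U$ → (q2, baba, U$)
  read b, top U: go to q0, push ε → (q0, aba, $)
  read a, top $: go to q2, push U$ → (q2, ba, U$)
  read b, top U: go to q0, push ε → (q0, a, $)
  read a, top $: go to q2, push U$ → (q2, ε, U$)
All input consumed in state q2 with stack U$.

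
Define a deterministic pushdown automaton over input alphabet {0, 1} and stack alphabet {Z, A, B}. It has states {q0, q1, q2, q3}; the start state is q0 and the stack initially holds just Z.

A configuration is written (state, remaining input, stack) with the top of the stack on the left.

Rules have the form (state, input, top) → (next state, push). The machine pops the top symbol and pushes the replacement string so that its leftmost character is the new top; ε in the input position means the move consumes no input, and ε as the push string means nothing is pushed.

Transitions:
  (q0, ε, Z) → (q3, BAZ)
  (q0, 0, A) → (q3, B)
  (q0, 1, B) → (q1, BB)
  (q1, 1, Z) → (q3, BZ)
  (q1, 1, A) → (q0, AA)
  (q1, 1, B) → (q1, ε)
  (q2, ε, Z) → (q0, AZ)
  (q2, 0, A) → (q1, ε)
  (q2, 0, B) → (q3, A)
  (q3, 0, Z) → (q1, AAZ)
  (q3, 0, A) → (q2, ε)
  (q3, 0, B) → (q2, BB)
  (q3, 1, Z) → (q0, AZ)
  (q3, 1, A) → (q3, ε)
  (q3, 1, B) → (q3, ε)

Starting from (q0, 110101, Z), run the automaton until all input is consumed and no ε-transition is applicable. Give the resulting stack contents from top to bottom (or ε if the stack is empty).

(q0, 110101, Z)
  ε-move, top Z: go to q3, push BAZ → (q3, 110101, BAZ)
  read 1, top B: go to q3, push ε → (q3, 10101, AZ)
  read 1, top A: go to q3, push ε → (q3, 0101, Z)
  read 0, top Z: go to q1, push AAZ → (q1, 101, AAZ)
  read 1, top A: go to q0, push AA → (q0, 01, AAAZ)
  read 0, top A: go to q3, push B → (q3, 1, BAAZ)
  read 1, top B: go to q3, push ε → (q3, ε, AAZ)
All input consumed in state q3 with stack AAZ.

AAZ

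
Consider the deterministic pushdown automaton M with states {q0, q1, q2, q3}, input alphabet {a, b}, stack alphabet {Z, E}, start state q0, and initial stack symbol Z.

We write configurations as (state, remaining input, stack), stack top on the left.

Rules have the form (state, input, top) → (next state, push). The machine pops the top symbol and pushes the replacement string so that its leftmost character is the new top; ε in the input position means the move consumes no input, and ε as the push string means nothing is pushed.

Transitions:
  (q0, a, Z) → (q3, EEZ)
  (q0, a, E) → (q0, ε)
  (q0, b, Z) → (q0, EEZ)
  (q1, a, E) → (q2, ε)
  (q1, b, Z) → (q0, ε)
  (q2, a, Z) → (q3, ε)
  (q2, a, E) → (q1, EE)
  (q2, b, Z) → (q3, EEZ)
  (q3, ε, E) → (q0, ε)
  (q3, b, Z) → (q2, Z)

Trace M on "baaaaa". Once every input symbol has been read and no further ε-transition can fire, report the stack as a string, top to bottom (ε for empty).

(q0, baaaaa, Z)
  read b, top Z: go to q0, push EEZ → (q0, aaaaa, EEZ)
  read a, top E: go to q0, push ε → (q0, aaaa, EZ)
  read a, top E: go to q0, push ε → (q0, aaa, Z)
  read a, top Z: go to q3, push EEZ → (q3, aa, EEZ)
  ε-move, top E: go to q0, push ε → (q0, aa, EZ)
  read a, top E: go to q0, push ε → (q0, a, Z)
  read a, top Z: go to q3, push EEZ → (q3, ε, EEZ)
  ε-move, top E: go to q0, push ε → (q0, ε, EZ)
All input consumed in state q0 with stack EZ.

EZ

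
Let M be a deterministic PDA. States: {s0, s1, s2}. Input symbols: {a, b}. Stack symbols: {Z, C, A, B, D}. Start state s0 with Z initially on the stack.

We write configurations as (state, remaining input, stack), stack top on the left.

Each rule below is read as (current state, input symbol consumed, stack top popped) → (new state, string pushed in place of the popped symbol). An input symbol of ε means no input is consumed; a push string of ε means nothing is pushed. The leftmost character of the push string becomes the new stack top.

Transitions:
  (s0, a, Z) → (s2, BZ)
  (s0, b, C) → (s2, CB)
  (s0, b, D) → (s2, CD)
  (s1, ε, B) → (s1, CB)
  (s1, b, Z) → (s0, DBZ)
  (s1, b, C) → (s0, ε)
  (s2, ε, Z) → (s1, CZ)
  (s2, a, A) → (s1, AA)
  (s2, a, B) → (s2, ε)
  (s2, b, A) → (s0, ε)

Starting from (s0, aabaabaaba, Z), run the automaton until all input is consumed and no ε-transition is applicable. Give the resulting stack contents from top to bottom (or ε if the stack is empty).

BZ

(s0, aabaabaaba, Z)
  read a, top Z: go to s2, push BZ → (s2, abaabaaba, BZ)
  read a, top B: go to s2, push ε → (s2, baabaaba, Z)
  ε-move, top Z: go to s1, push CZ → (s1, baabaaba, CZ)
  read b, top C: go to s0, push ε → (s0, aabaaba, Z)
  read a, top Z: go to s2, push BZ → (s2, abaaba, BZ)
  read a, top B: go to s2, push ε → (s2, baaba, Z)
  ε-move, top Z: go to s1, push CZ → (s1, baaba, CZ)
  read b, top C: go to s0, push ε → (s0, aaba, Z)
  read a, top Z: go to s2, push BZ → (s2, aba, BZ)
  read a, top B: go to s2, push ε → (s2, ba, Z)
  ε-move, top Z: go to s1, push CZ → (s1, ba, CZ)
  read b, top C: go to s0, push ε → (s0, a, Z)
  read a, top Z: go to s2, push BZ → (s2, ε, BZ)
All input consumed in state s2 with stack BZ.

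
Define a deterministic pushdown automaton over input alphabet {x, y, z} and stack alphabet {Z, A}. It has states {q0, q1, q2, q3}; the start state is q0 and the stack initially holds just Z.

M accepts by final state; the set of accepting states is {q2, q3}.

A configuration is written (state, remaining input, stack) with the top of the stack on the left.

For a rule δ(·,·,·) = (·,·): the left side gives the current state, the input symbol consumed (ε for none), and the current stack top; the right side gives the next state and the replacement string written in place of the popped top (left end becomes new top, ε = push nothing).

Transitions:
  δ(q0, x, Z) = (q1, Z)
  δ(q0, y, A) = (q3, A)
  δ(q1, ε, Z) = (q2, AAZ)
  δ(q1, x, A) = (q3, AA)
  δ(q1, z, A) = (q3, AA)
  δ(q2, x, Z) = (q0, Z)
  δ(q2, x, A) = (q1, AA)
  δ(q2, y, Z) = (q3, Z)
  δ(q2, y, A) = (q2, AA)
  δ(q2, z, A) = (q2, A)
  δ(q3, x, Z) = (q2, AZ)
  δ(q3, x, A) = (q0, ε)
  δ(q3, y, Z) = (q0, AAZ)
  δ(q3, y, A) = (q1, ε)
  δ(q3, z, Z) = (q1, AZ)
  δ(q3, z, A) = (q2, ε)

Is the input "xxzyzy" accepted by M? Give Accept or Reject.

Reject

(q0, xxzyzy, Z) ⊢ (q1, xzyzy, Z) ⊢ (q2, xzyzy, AAZ) ⊢ (q1, zyzy, AAAZ) ⊢ (q3, yzy, AAAAZ) ⊢ (q1, zy, AAAZ) ⊢ (q3, y, AAAAZ) ⊢ (q1, ε, AAAZ)
All input consumed; state q1 ∉ F and no further ε-move applies.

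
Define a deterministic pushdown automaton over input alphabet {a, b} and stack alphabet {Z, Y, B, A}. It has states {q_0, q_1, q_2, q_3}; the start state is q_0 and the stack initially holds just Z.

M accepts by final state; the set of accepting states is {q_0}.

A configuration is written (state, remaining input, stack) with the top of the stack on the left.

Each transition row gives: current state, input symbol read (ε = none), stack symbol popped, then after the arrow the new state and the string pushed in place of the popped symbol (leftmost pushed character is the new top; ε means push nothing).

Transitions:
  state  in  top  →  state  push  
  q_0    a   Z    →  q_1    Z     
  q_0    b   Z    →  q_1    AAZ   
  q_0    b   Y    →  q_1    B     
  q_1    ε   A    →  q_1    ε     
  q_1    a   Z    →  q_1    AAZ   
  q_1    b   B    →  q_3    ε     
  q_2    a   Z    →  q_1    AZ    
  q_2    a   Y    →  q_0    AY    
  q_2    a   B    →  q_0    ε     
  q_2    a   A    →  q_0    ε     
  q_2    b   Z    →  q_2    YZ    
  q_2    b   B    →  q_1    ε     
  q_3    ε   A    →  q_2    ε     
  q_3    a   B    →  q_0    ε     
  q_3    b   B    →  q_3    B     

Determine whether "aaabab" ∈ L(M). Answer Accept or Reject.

Reject

(q_0, aaabab, Z) ⊢ (q_1, aabab, Z) ⊢ (q_1, abab, AAZ) ⊢ (q_1, abab, AZ) ⊢ (q_1, abab, Z) ⊢ (q_1, bab, AAZ) ⊢ (q_1, bab, AZ) ⊢ (q_1, bab, Z)
No transition applies at (q_1, bab, Z); input not fully consumed.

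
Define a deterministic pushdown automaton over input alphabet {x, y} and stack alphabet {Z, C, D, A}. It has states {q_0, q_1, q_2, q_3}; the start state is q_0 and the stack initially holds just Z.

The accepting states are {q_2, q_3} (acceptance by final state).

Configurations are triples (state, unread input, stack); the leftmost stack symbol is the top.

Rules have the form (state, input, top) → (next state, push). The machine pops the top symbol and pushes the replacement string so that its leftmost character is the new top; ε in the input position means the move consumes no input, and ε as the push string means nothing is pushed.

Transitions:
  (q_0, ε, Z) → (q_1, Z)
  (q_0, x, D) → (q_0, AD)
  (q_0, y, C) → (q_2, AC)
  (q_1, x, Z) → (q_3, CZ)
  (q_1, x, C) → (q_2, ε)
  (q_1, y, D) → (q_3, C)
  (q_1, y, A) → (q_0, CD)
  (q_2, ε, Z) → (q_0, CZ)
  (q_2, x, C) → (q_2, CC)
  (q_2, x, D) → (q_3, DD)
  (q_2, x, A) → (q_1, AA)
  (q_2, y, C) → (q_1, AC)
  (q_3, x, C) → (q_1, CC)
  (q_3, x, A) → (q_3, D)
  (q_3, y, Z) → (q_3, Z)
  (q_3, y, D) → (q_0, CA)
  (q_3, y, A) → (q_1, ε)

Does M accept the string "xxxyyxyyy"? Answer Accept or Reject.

(q_0, xxxyyxyyy, Z)
  ε-move, top Z: go to q_1, push Z → (q_1, xxxyyxyyy, Z)
  read x, top Z: go to q_3, push CZ → (q_3, xxyyxyyy, CZ)
  read x, top C: go to q_1, push CC → (q_1, xyyxyyy, CCZ)
  read x, top C: go to q_2, push ε → (q_2, yyxyyy, CZ)
  read y, top C: go to q_1, push AC → (q_1, yxyyy, ACZ)
  read y, top A: go to q_0, push CD → (q_0, xyyy, CDCZ)
No transition applies at (q_0, xyyy, CDCZ); input not fully consumed.

Reject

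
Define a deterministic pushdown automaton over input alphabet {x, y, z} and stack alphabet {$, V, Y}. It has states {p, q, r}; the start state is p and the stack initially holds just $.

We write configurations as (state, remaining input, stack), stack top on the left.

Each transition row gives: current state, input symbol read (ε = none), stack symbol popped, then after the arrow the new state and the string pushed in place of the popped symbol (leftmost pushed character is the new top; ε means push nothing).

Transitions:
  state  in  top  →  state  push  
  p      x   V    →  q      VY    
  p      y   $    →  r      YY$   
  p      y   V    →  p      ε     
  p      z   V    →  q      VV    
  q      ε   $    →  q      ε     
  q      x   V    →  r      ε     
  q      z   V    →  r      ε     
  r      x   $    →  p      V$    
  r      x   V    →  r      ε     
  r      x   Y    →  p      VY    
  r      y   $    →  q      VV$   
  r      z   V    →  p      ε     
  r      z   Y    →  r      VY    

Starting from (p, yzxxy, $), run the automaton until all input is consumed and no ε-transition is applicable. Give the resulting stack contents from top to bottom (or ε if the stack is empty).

YY$

(p, yzxxy, $)
  read y, top $: go to r, push YY$ → (r, zxxy, YY$)
  read z, top Y: go to r, push VY → (r, xxy, VYY$)
  read x, top V: go to r, push ε → (r, xy, YY$)
  read x, top Y: go to p, push VY → (p, y, VYY$)
  read y, top V: go to p, push ε → (p, ε, YY$)
All input consumed in state p with stack YY$.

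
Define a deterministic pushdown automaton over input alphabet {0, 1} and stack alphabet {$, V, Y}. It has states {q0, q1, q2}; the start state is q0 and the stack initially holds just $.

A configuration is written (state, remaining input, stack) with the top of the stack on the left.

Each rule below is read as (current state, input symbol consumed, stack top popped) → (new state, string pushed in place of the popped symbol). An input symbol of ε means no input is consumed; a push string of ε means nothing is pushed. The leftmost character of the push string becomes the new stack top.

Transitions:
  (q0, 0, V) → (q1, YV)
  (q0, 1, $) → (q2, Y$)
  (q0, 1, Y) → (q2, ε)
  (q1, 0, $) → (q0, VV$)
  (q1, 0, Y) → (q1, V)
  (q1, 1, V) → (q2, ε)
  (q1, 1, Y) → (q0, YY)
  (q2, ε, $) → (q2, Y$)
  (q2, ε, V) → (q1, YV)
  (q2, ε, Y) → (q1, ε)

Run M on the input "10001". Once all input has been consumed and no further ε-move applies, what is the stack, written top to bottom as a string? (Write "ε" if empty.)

YVV$

(q0, 10001, $)
  read 1, top $: go to q2, push Y$ → (q2, 0001, Y$)
  ε-move, top Y: go to q1, push ε → (q1, 0001, $)
  read 0, top $: go to q0, push VV$ → (q0, 001, VV$)
  read 0, top V: go to q1, push YV → (q1, 01, YVV$)
  read 0, top Y: go to q1, push V → (q1, 1, VVV$)
  read 1, top V: go to q2, push ε → (q2, ε, VV$)
  ε-move, top V: go to q1, push YV → (q1, ε, YVV$)
All input consumed in state q1 with stack YVV$.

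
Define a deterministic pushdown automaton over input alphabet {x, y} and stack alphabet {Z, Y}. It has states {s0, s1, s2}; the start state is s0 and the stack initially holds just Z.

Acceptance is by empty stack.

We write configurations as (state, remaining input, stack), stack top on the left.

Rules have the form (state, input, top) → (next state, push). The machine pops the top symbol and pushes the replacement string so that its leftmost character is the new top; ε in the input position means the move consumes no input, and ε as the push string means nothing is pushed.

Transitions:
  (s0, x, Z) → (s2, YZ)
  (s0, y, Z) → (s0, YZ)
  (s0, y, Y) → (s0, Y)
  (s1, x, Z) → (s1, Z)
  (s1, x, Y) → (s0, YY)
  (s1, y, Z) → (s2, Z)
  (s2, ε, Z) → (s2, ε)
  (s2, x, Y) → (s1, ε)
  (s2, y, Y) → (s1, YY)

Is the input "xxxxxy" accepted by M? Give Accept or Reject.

Accept

(s0, xxxxxy, Z) ⊢ (s2, xxxxy, YZ) ⊢ (s1, xxxy, Z) ⊢ (s1, xxy, Z) ⊢ (s1, xy, Z) ⊢ (s1, y, Z) ⊢ (s2, ε, Z) ⊢ (s2, ε, ε)
All input consumed and the stack is empty.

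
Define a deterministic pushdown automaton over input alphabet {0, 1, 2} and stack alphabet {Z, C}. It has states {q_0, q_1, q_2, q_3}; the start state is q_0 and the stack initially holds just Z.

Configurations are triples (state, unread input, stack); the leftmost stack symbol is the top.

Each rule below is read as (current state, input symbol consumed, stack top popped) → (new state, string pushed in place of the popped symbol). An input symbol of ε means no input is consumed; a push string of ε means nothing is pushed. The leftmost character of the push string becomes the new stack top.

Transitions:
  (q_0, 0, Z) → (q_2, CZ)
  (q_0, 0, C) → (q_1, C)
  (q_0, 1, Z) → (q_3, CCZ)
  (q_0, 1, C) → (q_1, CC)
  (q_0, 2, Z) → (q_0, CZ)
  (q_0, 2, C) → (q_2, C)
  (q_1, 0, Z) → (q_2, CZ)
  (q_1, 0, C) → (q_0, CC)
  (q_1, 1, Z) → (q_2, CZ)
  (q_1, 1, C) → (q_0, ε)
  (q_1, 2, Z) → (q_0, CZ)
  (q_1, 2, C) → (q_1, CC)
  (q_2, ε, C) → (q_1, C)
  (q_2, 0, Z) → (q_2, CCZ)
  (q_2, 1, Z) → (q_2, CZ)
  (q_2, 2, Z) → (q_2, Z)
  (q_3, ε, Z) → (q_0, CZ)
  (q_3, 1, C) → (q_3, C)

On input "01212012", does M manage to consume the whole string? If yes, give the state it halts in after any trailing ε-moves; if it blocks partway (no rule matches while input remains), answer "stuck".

(q_0, 01212012, Z)
  read 0, top Z: go to q_2, push CZ → (q_2, 1212012, CZ)
  ε-move, top C: go to q_1, push C → (q_1, 1212012, CZ)
  read 1, top C: go to q_0, push ε → (q_0, 212012, Z)
  read 2, top Z: go to q_0, push CZ → (q_0, 12012, CZ)
  read 1, top C: go to q_1, push CC → (q_1, 2012, CCZ)
  read 2, top C: go to q_1, push CC → (q_1, 012, CCCZ)
  read 0, top C: go to q_0, push CC → (q_0, 12, CCCCZ)
  read 1, top C: go to q_1, push CC → (q_1, 2, CCCCCZ)
  read 2, top C: go to q_1, push CC → (q_1, ε, CCCCCCZ)
All input consumed; M is in state q_1.

q_1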